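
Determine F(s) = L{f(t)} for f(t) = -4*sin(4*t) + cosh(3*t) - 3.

Apply the Laplace transform termwise.
L{-3} = -3/s; (-4)·[L{sin(4t)} = 4/(s^2 + 16)]; L{cosh(3t)} = s/(s^2 - 9).

F(s) = s/(s^2 - 9) - 16/(s^2 + 16) - 3/s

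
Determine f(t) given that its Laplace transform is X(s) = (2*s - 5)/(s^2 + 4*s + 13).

f(t) = -3*exp(-2*t)*sin(3*t) + 2*exp(-2*t)*cos(3*t)

Complete the square in the denominator: s^2 + 4*s + 13 = (s + 2)^2 + 3^2.
Split the numerator to match: 2*s - 5 = 2·(s + 2) - 3·3.
Invert each term: 2·(s + 2)/((s + 2)^2 + 9) ↔ 2e^(-2t)cos(3t); -3·3/((s + 2)^2 + 9) ↔ -3e^(-2t)sin(3t).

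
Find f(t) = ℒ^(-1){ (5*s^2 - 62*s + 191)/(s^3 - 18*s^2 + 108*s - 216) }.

f(t) = -t^2*exp(6*t)/2 - 2*t*exp(6*t) + 5*exp(6*t)

Factor the denominator: s^3 - 18*s^2 + 108*s - 216 = (s - 6)^3.
Partial fraction decomposition gives [5/(s - 6)] + [-2/(s - 6)^2] + [-1/(s - 6)^3].
Invert each term: 5/(s - 6) ↔ 5e^(6t); -2/(s - 6)^2 ↔ -2t·e^(6t); -1/(s - 6)^3 ↔ (-1/2)t^2·e^(6t).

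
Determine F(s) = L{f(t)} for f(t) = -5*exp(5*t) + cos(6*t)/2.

The transform is linear, so treat each term independently.
(1/2)·[L{cos(6t)} = s/(s^2 + 36)]; (-5)·[L{e^(5t)} = 1/(s - 5)].

F(s) = s/(2*(s^2 + 36)) - 5/(s - 5)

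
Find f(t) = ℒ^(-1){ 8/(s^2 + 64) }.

Since L{sin(8t)} = 8/(s^2 + 64), the inverse is sin(8*t).

f(t) = sin(8*t)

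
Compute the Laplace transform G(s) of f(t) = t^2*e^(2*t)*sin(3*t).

G(s) = 18*(s^2 - 4*s + 1)/(s^2 - 4*s + 13)^3

L{sin(3t)} = 3/(s^2 + 9).
Multiplying by e^(2t) shifts s → s - 2, so L{e^(2*t)*sin(3*t)} = 3/((s - 2)^2 + 9).
Then apply L{t^2·g(t)} = (-1)^2 d^2/ds^2[H(s)] with H(s) = 3/((s - 2)^2 + 9):
differentiating 2 times and applying the sign gives 18*(s^2 - 4*s + 1)/(s^2 - 4*s + 13)^3.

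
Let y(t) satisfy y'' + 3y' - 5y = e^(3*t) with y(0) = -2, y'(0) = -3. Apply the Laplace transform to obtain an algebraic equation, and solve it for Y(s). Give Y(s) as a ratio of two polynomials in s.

Take the Laplace transform of both sides.
With L{y''} = s^2 Y - s·y(0) - y'(0) and L{y'} = sY - y(0), with y(0) = -2, y'(0) = -3: the LHS transforms to (s^2 + 3*s - 5)Y - (-2*s - 9).
The right side is L{e^(3*t)} = 1/(s - 3).
So (s^2 + 3*s - 5)Y = 1/(s - 3) + (-2*s - 9).
Divide through and combine into a single rational function.

Y(s) = (-2*s^2 - 3*s + 28)/(s^3 - 14*s + 15)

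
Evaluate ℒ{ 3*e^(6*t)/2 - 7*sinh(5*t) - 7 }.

By linearity of the Laplace transform, transform each term separately.
(-7)·[L{sinh(5t)} = 5/(s^2 - 25)]; L{-7} = -7/s; (3/2)·[L{e^(6t)} = 1/(s - 6)].

-35/(s^2 - 25) + 3/(2*(s - 6)) - 7/s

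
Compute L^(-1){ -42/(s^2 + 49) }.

Since L{sin(7t)} = 7/(s^2 + 49), the inverse is sin(7*t), scaled by -6.

-6*sin(7*t)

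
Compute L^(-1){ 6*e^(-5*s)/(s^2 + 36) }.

Heaviside(t - 5)*(sin(6*t - 30))

The factor e^(-5s) signals a time shift by c = 5 (second shifting theorem).
L{sin(6t)} = 6/(s^2 + 36), so L^-1{6/(s^2 + 36)} = sin(6*t).
Hence the inverse is u(t - 5) times that function evaluated at t - 5.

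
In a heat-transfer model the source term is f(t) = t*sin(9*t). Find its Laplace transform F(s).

L{sin(9t)} = 9/(s^2 + 81).
Then apply L{t·g(t)} = -d/ds[G(s)] with G(s) = 9/(s^2 + 81):
differentiating 1 time and applying the sign gives 18*s/(s^2 + 81)^2.

F(s) = 18*s/(s^2 + 81)^2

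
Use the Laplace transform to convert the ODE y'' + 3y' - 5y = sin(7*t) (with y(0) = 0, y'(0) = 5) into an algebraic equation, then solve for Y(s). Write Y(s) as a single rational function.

Y(s) = (5*s^2 + 252)/(s^4 + 3*s^3 + 44*s^2 + 147*s - 245)

Transform both sides with L{·}.
With L{y''} = s^2 Y - s·y(0) - y'(0) and L{y'} = sY - y(0), with y(0) = 0, y'(0) = 5: the LHS transforms to (s^2 + 3*s - 5)Y - (5).
The right side is L{sin(7*t)} = 7/(s^2 + 49).
So (s^2 + 3*s - 5)Y = 7/(s^2 + 49) + (5).
Divide through and combine into a single rational function.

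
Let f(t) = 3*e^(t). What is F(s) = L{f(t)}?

L{3} = 3/s.
By the first shifting theorem, multiplying by e^(t) replaces s with s - 1.

F(s) = 3/(s - 1)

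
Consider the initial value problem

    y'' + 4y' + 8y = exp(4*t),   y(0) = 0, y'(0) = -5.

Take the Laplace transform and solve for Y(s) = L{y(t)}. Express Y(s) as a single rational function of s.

Y(s) = (-5*s + 21)/(s^3 - 8*s - 32)

Transform both sides with L{·}.
Using L{y''} = s^2 Y - s·y(0) - y'(0) and L{y'} = sY - y(0), with y(0) = 0, y'(0) = -5, the left side becomes (s^2 + 4*s + 8)Y - (-5).
The right side is L{exp(4*t)} = 1/(s - 4).
So (s^2 + 4*s + 8)Y = 1/(s - 4) + (-5).
Isolate Y and clear denominators.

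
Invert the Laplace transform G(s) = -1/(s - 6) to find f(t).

f(t) = -exp(6*t)

Since L{e^(6t)} = 1/(s - 6), the inverse is exp(6*t), scaled by -1.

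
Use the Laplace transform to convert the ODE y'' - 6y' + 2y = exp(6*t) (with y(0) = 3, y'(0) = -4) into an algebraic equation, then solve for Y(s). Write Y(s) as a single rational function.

Y(s) = (3*s^2 - 40*s + 133)/(s^3 - 12*s^2 + 38*s - 12)

Take the Laplace transform of both sides.
With L{y''} = s^2 Y - s·y(0) - y'(0) and L{y'} = sY - y(0), with y(0) = 3, y'(0) = -4: the LHS transforms to (s^2 - 6*s + 2)Y - (3*s - 22).
The right side is L{exp(6*t)} = 1/(s - 6).
So (s^2 - 6*s + 2)Y = 1/(s - 6) + (3*s - 22).
Divide through and combine into a single rational function.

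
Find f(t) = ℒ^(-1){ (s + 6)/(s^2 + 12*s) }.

f(t) = exp(-6*t)*cosh(6*t)

Rewrite the denominator: s^2 + 12*s = (s + 6)^2 - 36.
The form in (s + 6) signals a first-shifting-theorem factor e^(-6t).
Since L{cosh(6t)} = s/(s^2 - 36), the inverse is exp(-6*t)*cosh(6*t).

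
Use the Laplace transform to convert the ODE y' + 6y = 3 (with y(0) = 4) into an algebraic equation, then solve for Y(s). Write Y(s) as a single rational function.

Take the Laplace transform of both sides.
Using L{y'} = sY - y(0) = sY - 4, the left side becomes (s + 6)Y - (4).
The right side is L{3} = 3/s.
So (s + 6)Y = 3/s + (4).
Divide through and combine into a single rational function.

Y(s) = (4*s + 3)/(s^2 + 6*s)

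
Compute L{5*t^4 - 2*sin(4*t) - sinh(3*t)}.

The transform is linear, so treat each term independently.
(-1)·[L{sinh(3t)} = 3/(s^2 - 9)]; (5)·[L{t^4} = 4!/s^5 = 24/s^5]; (-2)·[L{sin(4t)} = 4/(s^2 + 16)].

-8/(s^2 + 16) - 3/(s^2 - 9) + 120/s^5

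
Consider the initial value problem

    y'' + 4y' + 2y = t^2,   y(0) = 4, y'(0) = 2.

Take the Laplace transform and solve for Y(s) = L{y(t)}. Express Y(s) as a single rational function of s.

Y(s) = (4*s^4 + 18*s^3 + 2)/(s^5 + 4*s^4 + 2*s^3)

Take the Laplace transform of both sides.
With L{y''} = s^2 Y - s·y(0) - y'(0) and L{y'} = sY - y(0), with y(0) = 4, y'(0) = 2: the LHS transforms to (s^2 + 4*s + 2)Y - (4*s + 18).
The right side is L{t^2} = 2/s^3.
So (s^2 + 4*s + 2)Y = 2/s^3 + (4*s + 18).
Divide through and combine into a single rational function.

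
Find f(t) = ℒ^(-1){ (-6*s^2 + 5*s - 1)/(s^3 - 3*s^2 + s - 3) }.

f(t) = -4*exp(3*t) - sin(t) - 2*cos(t)

Factor the denominator: s^3 - 3*s^2 + s - 3 = (s - 3)*(s^2 + 1).
Partial fraction decomposition gives [-4/(s - 3)] + [-2*s/(s^2 + 1)] + [-1/(s^2 + 1)].
Invert each term: -4/(s - 3) ↔ -4e^(3t); -2·s/(s^2 + 1) ↔ -2cos(t); -1·1/(s^2 + 1) ↔ -sin(t).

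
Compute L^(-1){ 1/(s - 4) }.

Since L{e^(4t)} = 1/(s - 4), the inverse is exp(4*t).

exp(4*t)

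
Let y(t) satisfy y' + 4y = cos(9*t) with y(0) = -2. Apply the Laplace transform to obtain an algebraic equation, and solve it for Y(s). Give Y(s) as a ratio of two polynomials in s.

Take the Laplace transform of both sides.
The derivative rules (L{y'} = sY - y(0) = sY - (-2)) turn the left side into (s + 4)Y - (-2).
The right side is L{cos(9*t)} = s/(s^2 + 81).
So (s + 4)Y = s/(s^2 + 81) + (-2).
Isolate Y and clear denominators.

Y(s) = (-2*s^2 + s - 162)/(s^3 + 4*s^2 + 81*s + 324)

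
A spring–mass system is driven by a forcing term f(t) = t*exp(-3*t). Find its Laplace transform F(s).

F(s) = (s + 3)^(-2)

L{e^(-3t)} = 1/(s + 3).
Then apply L{t·g(t)} = -d/ds[G(s)] with G(s) = 1/(s + 3):
differentiating 1 time and applying the sign gives (s + 3)^(-2).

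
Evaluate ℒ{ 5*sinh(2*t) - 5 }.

The transform is linear, so treat each term independently.
L{-5} = -5/s; (5)·[L{sinh(2t)} = 2/(s^2 - 4)].

10/(s^2 - 4) - 5/s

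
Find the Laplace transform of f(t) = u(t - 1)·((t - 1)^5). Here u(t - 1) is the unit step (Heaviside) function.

By the second shifting theorem, L{u(t - c)·g(t - c)} = e^(-cs)·G(s) with c = 1 and G(s) = L{g(t)}.
L{t^5} = 5!/s^6 = 120/s^6.

120*exp(-s)/s^6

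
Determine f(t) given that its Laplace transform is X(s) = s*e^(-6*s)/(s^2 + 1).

The factor e^(-6s) signals a time shift by c = 6 (second shifting theorem).
L{cos(t)} = s/(s^2 + 1), so L^-1{s/(s^2 + 1)} = cos(t).
Hence the inverse is u(t - 6) times that function evaluated at t - 6.

f(t) = Heaviside(t - 6)*(cos(t - 6))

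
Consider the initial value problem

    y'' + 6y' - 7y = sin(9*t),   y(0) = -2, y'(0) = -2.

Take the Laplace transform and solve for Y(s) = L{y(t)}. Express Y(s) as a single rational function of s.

Apply the Laplace transform to the equation.
Using L{y''} = s^2 Y - s·y(0) - y'(0) and L{y'} = sY - y(0), with y(0) = -2, y'(0) = -2, the left side becomes (s^2 + 6*s - 7)Y - (-2*s - 14).
The right side is L{sin(9*t)} = 9/(s^2 + 81).
So (s^2 + 6*s - 7)Y = 9/(s^2 + 81) + (-2*s - 14).
Divide through and combine into a single rational function.

Y(s) = (-2*s^3 - 14*s^2 - 162*s - 1125)/(s^4 + 6*s^3 + 74*s^2 + 486*s - 567)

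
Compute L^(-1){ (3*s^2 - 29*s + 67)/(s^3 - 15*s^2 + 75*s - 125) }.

-3*t^2*exp(5*t)/2 + t*exp(5*t) + 3*exp(5*t)

Factor the denominator: s^3 - 15*s^2 + 75*s - 125 = (s - 5)^3.
Partial fraction decomposition gives [3/(s - 5)] + [(s - 5)^(-2)] + [-3/(s - 5)^3].
Invert each term: 3/(s - 5) ↔ 3e^(5t); 1/(s - 5)^2 ↔ t·e^(5t); -3/(s - 5)^3 ↔ (-3/2)t^2·e^(5t).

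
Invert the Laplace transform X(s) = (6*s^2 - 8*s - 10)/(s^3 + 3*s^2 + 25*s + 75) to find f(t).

f(t) = -4*sin(5*t) + 4*cos(5*t) + 2*exp(-3*t)

Factor the denominator: s^3 + 3*s^2 + 25*s + 75 = (s + 3)*(s^2 + 25).
Partial fraction decomposition gives [2/(s + 3)] + [4*s/(s^2 + 25)] + [-20/(s^2 + 25)].
Invert each term: 2/(s + 3) ↔ 2e^(-3t); 4·s/(s^2 + 25) ↔ 4cos(5t); -4·5/(s^2 + 25) ↔ -4sin(5t).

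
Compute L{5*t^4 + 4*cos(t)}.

Apply the Laplace transform termwise.
(4)·[L{cos(t)} = s/(s^2 + 1)]; (5)·[L{t^4} = 4!/s^5 = 24/s^5].

4*s/(s^2 + 1) + 120/s^5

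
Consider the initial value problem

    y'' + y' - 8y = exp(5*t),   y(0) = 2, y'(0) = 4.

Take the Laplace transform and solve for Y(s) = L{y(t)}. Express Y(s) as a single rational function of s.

Apply the Laplace transform to the equation.
The derivative rules (L{y''} = s^2 Y - s·y(0) - y'(0) and L{y'} = sY - y(0), with y(0) = 2, y'(0) = 4) turn the left side into (s^2 + s - 8)Y - (2*s + 6).
The right side is L{exp(5*t)} = 1/(s - 5).
So (s^2 + s - 8)Y = 1/(s - 5) + (2*s + 6).
Solve for Y(s) and write it as one ratio of polynomials.

Y(s) = (2*s^2 - 4*s - 29)/(s^3 - 4*s^2 - 13*s + 40)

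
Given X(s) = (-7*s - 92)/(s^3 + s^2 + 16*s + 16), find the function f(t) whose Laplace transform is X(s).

f(t) = -3*sin(4*t) + 5*cos(4*t) - 5*exp(-t)

Factor the denominator: s^3 + s^2 + 16*s + 16 = (s + 1)*(s^2 + 16).
Partial fraction decomposition gives [-5/(s + 1)] + [5*s/(s^2 + 16)] + [-12/(s^2 + 16)].
Invert each term: -5/(s + 1) ↔ -5e^(-t); 5·s/(s^2 + 16) ↔ 5cos(4t); -3·4/(s^2 + 16) ↔ -3sin(4t).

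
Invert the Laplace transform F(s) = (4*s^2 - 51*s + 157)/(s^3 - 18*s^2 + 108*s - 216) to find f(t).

Factor the denominator: s^3 - 18*s^2 + 108*s - 216 = (s - 6)^3.
Partial fraction decomposition gives [4/(s - 6)] + [-3/(s - 6)^2] + [-5/(s - 6)^3].
Invert each term: 4/(s - 6) ↔ 4e^(6t); -3/(s - 6)^2 ↔ -3t·e^(6t); -5/(s - 6)^3 ↔ (-5/2)t^2·e^(6t).

f(t) = -5*t^2*exp(6*t)/2 - 3*t*exp(6*t) + 4*exp(6*t)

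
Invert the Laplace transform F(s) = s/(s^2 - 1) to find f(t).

f(t) = cosh(t)

Since L{cosh(t)} = s/(s^2 - 1), the inverse is cosh(t).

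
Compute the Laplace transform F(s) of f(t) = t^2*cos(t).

L{cos(t)} = s/(s^2 + 1).
Then apply L{t^2·g(t)} = (-1)^2 d^2/ds^2[G(s)] with G(s) = s/(s^2 + 1):
differentiating 2 times and applying the sign gives 2*s*(s^2 - 3)/(s^2 + 1)^3.

F(s) = 2*s*(s^2 - 3)/(s^2 + 1)^3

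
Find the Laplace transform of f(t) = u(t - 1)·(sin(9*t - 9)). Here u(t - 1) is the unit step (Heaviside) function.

By the second shifting theorem, L{u(t - c)·g(t - c)} = e^(-cs)·G(s) with c = 1 and G(s) = L{g(t)}.
L{sin(9t)} = 9/(s^2 + 81).

9*exp(-s)/(s^2 + 81)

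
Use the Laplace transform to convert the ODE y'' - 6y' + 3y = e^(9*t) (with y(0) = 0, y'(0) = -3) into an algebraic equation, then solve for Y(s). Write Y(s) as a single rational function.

Laplace-transform each side.
The derivative rules (L{y''} = s^2 Y - s·y(0) - y'(0) and L{y'} = sY - y(0), with y(0) = 0, y'(0) = -3) turn the left side into (s^2 - 6*s + 3)Y - (-3).
The right side is L{e^(9*t)} = 1/(s - 9).
So (s^2 - 6*s + 3)Y = 1/(s - 9) + (-3).
Divide through and combine into a single rational function.

Y(s) = (-3*s + 28)/(s^3 - 15*s^2 + 57*s - 27)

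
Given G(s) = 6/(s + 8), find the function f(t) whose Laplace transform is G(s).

f(t) = 6*exp(-8*t)

Since L{e^(-8t)} = 1/(s + 8), the inverse is exp(-8*t), scaled by 6.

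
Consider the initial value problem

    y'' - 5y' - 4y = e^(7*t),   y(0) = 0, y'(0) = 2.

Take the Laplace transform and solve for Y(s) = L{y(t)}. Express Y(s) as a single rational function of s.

Take the Laplace transform of both sides.
Using L{y''} = s^2 Y - s·y(0) - y'(0) and L{y'} = sY - y(0), with y(0) = 0, y'(0) = 2, the left side becomes (s^2 - 5*s - 4)Y - (2).
The right side is L{e^(7*t)} = 1/(s - 7).
So (s^2 - 5*s - 4)Y = 1/(s - 7) + (2).
Divide through and combine into a single rational function.

Y(s) = (2*s - 13)/(s^3 - 12*s^2 + 31*s + 28)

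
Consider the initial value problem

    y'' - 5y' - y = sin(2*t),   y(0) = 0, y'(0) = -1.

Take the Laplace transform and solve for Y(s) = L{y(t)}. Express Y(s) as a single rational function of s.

Laplace-transform each side.
Using L{y''} = s^2 Y - s·y(0) - y'(0) and L{y'} = sY - y(0), with y(0) = 0, y'(0) = -1, the left side becomes (s^2 - 5*s - 1)Y - (-1).
The right side is L{sin(2*t)} = 2/(s^2 + 4).
So (s^2 - 5*s - 1)Y = 2/(s^2 + 4) + (-1).
Isolate Y and clear denominators.

Y(s) = (-s^2 - 2)/(s^4 - 5*s^3 + 3*s^2 - 20*s - 4)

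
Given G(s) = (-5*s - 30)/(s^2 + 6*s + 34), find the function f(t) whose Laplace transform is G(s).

f(t) = -3*exp(-3*t)*sin(5*t) - 5*exp(-3*t)*cos(5*t)

Complete the square in the denominator: s^2 + 6*s + 34 = (s + 3)^2 + 5^2.
Split the numerator to match: -5*s - 30 = -5·(s + 3) - 3·5.
Invert each term: -5·(s + 3)/((s + 3)^2 + 25) ↔ -5e^(-3t)cos(5t); -3·5/((s + 3)^2 + 25) ↔ -3e^(-3t)sin(5t).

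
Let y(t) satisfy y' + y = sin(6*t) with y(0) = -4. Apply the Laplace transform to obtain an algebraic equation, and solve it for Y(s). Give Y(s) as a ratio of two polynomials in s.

Y(s) = (-4*s^2 - 138)/(s^3 + s^2 + 36*s + 36)

Laplace-transform each side.
With L{y'} = sY - y(0) = sY - (-4): the LHS transforms to (s + 1)Y - (-4).
The right side is L{sin(6*t)} = 6/(s^2 + 36).
So (s + 1)Y = 6/(s^2 + 36) + (-4).
Solve for Y(s) and write it as one ratio of polynomials.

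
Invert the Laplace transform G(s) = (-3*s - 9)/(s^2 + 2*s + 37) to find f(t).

f(t) = -exp(-t)*sin(6*t) - 3*exp(-t)*cos(6*t)

Complete the square in the denominator: s^2 + 2*s + 37 = (s + 1)^2 + 6^2.
Split the numerator to match: -3*s - 9 = -3·(s + 1) - 1·6.
Invert each term: -3·(s + 1)/((s + 1)^2 + 36) ↔ -3e^(-t)cos(6t); -1·6/((s + 1)^2 + 36) ↔ -e^(-t)sin(6t).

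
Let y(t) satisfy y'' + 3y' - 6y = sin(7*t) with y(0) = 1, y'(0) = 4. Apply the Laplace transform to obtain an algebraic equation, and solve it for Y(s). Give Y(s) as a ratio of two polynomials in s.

Apply the Laplace transform to the equation.
With L{y''} = s^2 Y - s·y(0) - y'(0) and L{y'} = sY - y(0), with y(0) = 1, y'(0) = 4: the LHS transforms to (s^2 + 3*s - 6)Y - (s + 7).
The right side is L{sin(7*t)} = 7/(s^2 + 49).
So (s^2 + 3*s - 6)Y = 7/(s^2 + 49) + (s + 7).
Solve for Y(s) and write it as one ratio of polynomials.

Y(s) = (s^3 + 7*s^2 + 49*s + 350)/(s^4 + 3*s^3 + 43*s^2 + 147*s - 294)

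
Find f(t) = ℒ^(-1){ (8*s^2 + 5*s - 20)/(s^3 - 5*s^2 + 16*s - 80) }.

Factor the denominator: s^3 - 5*s^2 + 16*s - 80 = (s - 5)*(s^2 + 16).
Partial fraction decomposition gives [5/(s - 5)] + [3*s/(s^2 + 16)] + [20/(s^2 + 16)].
Invert each term: 5/(s - 5) ↔ 5e^(5t); 3·s/(s^2 + 16) ↔ 3cos(4t); 5·4/(s^2 + 16) ↔ 5sin(4t).

f(t) = 5*exp(5*t) + 5*sin(4*t) + 3*cos(4*t)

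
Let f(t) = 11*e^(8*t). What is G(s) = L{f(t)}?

L{11} = 11/s.
By the first shifting theorem, multiplying by e^(8t) replaces s with s - 8.

G(s) = 11/(s - 8)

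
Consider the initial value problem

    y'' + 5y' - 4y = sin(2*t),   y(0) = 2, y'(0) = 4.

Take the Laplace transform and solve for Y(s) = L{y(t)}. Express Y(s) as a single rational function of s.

Laplace-transform each side.
Using L{y''} = s^2 Y - s·y(0) - y'(0) and L{y'} = sY - y(0), with y(0) = 2, y'(0) = 4, the left side becomes (s^2 + 5*s - 4)Y - (2*s + 14).
The right side is L{sin(2*t)} = 2/(s^2 + 4).
So (s^2 + 5*s - 4)Y = 2/(s^2 + 4) + (2*s + 14).
Solve for Y(s) and write it as one ratio of polynomials.

Y(s) = (2*s^3 + 14*s^2 + 8*s + 58)/(s^4 + 5*s^3 + 20*s - 16)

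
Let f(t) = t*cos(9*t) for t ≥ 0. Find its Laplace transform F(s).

F(s) = (s - 9)*(s + 9)/(s^2 + 81)^2

L{cos(9t)} = s/(s^2 + 81).
Then apply L{t·g(t)} = -d/ds[G(s)] with G(s) = s/(s^2 + 81):
differentiating 1 time and applying the sign gives (s - 9)*(s + 9)/(s^2 + 81)^2.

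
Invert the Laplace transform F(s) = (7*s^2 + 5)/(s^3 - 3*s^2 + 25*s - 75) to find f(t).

f(t) = 2*exp(3*t) + 3*sin(5*t) + 5*cos(5*t)

Factor the denominator: s^3 - 3*s^2 + 25*s - 75 = (s - 3)*(s^2 + 25).
Partial fraction decomposition gives [2/(s - 3)] + [5*s/(s^2 + 25)] + [15/(s^2 + 25)].
Invert each term: 2/(s - 3) ↔ 2e^(3t); 5·s/(s^2 + 25) ↔ 5cos(5t); 3·5/(s^2 + 25) ↔ 3sin(5t).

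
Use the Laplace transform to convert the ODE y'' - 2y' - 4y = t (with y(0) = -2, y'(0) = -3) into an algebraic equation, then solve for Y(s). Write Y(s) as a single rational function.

Y(s) = (-2*s^3 + s^2 + 1)/(s^4 - 2*s^3 - 4*s^2)

Laplace-transform each side.
The derivative rules (L{y''} = s^2 Y - s·y(0) - y'(0) and L{y'} = sY - y(0), with y(0) = -2, y'(0) = -3) turn the left side into (s^2 - 2*s - 4)Y - (-2*s + 1).
The right side is L{t} = s^(-2).
So (s^2 - 2*s - 4)Y = s^(-2) + (-2*s + 1).
Isolate Y and clear denominators.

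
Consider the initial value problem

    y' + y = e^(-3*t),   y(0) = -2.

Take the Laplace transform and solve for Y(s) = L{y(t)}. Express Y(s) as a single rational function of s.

Y(s) = (-2*s - 5)/(s^2 + 4*s + 3)

Take the Laplace transform of both sides.
Using L{y'} = sY - y(0) = sY - (-2), the left side becomes (s + 1)Y - (-2).
The right side is L{e^(-3*t)} = 1/(s + 3).
So (s + 1)Y = 1/(s + 3) + (-2).
Isolate Y and clear denominators.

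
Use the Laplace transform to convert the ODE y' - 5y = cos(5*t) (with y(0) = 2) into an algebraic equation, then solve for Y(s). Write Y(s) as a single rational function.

Take the Laplace transform of both sides.
Using L{y'} = sY - y(0) = sY - 2, the left side becomes (s - 5)Y - (2).
The right side is L{cos(5*t)} = s/(s^2 + 25).
So (s - 5)Y = s/(s^2 + 25) + (2).
Solve for Y(s) and write it as one ratio of polynomials.

Y(s) = (2*s^2 + s + 50)/(s^3 - 5*s^2 + 25*s - 125)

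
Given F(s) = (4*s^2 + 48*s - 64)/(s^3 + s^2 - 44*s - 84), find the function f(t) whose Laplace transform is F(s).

Factor the denominator: s^3 + s^2 - 44*s - 84 = (s - 7)*(s + 2)*(s + 6).
Partial fraction decomposition gives [4/(s + 2)] + [-4/(s + 6)] + [4/(s - 7)].
Invert each term: 4/(s + 2) ↔ 4e^(-2t); -4/(s + 6) ↔ -4e^(-6t); 4/(s - 7) ↔ 4e^(7t).

f(t) = 4*exp(7*t) + 4*exp(-2*t) - 4*exp(-6*t)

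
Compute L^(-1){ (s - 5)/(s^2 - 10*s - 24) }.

exp(5*t)*cosh(7*t)

Rewrite the denominator: s^2 - 10*s - 24 = (s - 5)^2 - 49.
The form in (s - 5) signals a first-shifting-theorem factor e^(5t).
Since L{cosh(7t)} = s/(s^2 - 49), the inverse is exp(5*t)*cosh(7*t).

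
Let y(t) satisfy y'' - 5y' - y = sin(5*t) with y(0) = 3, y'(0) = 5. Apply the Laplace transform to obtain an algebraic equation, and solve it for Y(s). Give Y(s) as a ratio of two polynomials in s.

Y(s) = (3*s^3 - 10*s^2 + 75*s - 245)/(s^4 - 5*s^3 + 24*s^2 - 125*s - 25)

Take the Laplace transform of both sides.
With L{y''} = s^2 Y - s·y(0) - y'(0) and L{y'} = sY - y(0), with y(0) = 3, y'(0) = 5: the LHS transforms to (s^2 - 5*s - 1)Y - (3*s - 10).
The right side is L{sin(5*t)} = 5/(s^2 + 25).
So (s^2 - 5*s - 1)Y = 5/(s^2 + 25) + (3*s - 10).
Isolate Y and clear denominators.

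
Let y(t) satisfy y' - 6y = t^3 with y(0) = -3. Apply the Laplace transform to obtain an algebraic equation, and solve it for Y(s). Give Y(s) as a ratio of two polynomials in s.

Transform both sides with L{·}.
With L{y'} = sY - y(0) = sY - (-3): the LHS transforms to (s - 6)Y - (-3).
The right side is L{t^3} = 6/s^4.
So (s - 6)Y = 6/s^4 + (-3).
Solve for Y(s) and write it as one ratio of polynomials.

Y(s) = (-3*s^4 + 6)/(s^5 - 6*s^4)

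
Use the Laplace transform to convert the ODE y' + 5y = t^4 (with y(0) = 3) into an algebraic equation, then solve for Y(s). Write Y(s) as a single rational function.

Take the Laplace transform of both sides.
Using L{y'} = sY - y(0) = sY - 3, the left side becomes (s + 5)Y - (3).
The right side is L{t^4} = 24/s^5.
So (s + 5)Y = 24/s^5 + (3).
Divide through and combine into a single rational function.

Y(s) = (3*s^5 + 24)/(s^6 + 5*s^5)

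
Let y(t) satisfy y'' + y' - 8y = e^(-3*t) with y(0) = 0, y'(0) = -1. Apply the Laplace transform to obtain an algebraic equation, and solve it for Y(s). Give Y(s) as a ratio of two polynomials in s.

Take the Laplace transform of both sides.
Using L{y''} = s^2 Y - s·y(0) - y'(0) and L{y'} = sY - y(0), with y(0) = 0, y'(0) = -1, the left side becomes (s^2 + s - 8)Y - (-1).
The right side is L{e^(-3*t)} = 1/(s + 3).
So (s^2 + s - 8)Y = 1/(s + 3) + (-1).
Divide through and combine into a single rational function.

Y(s) = (-s - 2)/(s^3 + 4*s^2 - 5*s - 24)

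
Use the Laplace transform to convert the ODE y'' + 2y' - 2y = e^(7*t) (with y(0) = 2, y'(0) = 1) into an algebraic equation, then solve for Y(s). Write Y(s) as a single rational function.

Transform both sides with L{·}.
Using L{y''} = s^2 Y - s·y(0) - y'(0) and L{y'} = sY - y(0), with y(0) = 2, y'(0) = 1, the left side becomes (s^2 + 2*s - 2)Y - (2*s + 5).
The right side is L{e^(7*t)} = 1/(s - 7).
So (s^2 + 2*s - 2)Y = 1/(s - 7) + (2*s + 5).
Divide through and combine into a single rational function.

Y(s) = (2*s^2 - 9*s - 34)/(s^3 - 5*s^2 - 16*s + 14)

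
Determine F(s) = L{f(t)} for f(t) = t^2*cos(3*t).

F(s) = 2*s*(s^2 - 27)/(s^2 + 9)^3

L{cos(3t)} = s/(s^2 + 9).
Then apply L{t^2·g(t)} = (-1)^2 d^2/ds^2[G(s)] with G(s) = s/(s^2 + 9):
differentiating 2 times and applying the sign gives 2*s*(s^2 - 27)/(s^2 + 9)^3.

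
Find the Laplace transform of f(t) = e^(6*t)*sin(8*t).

L{sin(8t)} = 8/(s^2 + 64).
By the first shifting theorem, multiplying by e^(6t) replaces s with s - 6.

8/((s - 6)^2 + 64)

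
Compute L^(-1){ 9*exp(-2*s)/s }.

Heaviside(t - 2)*(9)

The factor e^(-2s) signals a time shift by c = 2 (second shifting theorem).
L{9} = 9/s, so L^-1{9/s} = 9.
Hence the inverse is u(t - 2) times that function evaluated at t - 2.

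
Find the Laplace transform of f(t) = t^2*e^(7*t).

L{e^(7t)} = 1/(s - 7).
Then apply L{t^2·g(t)} = (-1)^2 d^2/ds^2[G(s)] with G(s) = 1/(s - 7):
differentiating 2 times and applying the sign gives 2/(s - 7)^3.

2/(s - 7)^3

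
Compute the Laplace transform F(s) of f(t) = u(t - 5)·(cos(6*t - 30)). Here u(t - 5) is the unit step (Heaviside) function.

F(s) = s*exp(-5*s)/(s^2 + 36)

By the second shifting theorem, L{u(t - c)·g(t - c)} = e^(-cs)·G(s) with c = 5 and G(s) = L{g(t)}.
L{cos(6t)} = s/(s^2 + 36).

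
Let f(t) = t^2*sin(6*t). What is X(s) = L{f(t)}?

X(s) = 36*(s^2 - 12)/(s^2 + 36)^3

L{sin(6t)} = 6/(s^2 + 36).
Then apply L{t^2·g(t)} = (-1)^2 d^2/ds^2[G(s)] with G(s) = 6/(s^2 + 36):
differentiating 2 times and applying the sign gives 36*(s^2 - 12)/(s^2 + 36)^3.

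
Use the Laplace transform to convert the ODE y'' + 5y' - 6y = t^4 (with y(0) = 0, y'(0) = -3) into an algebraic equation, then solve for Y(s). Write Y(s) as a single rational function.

Take the Laplace transform of both sides.
The derivative rules (L{y''} = s^2 Y - s·y(0) - y'(0) and L{y'} = sY - y(0), with y(0) = 0, y'(0) = -3) turn the left side into (s^2 + 5*s - 6)Y - (-3).
The right side is L{t^4} = 24/s^5.
So (s^2 + 5*s - 6)Y = 24/s^5 + (-3).
Solve for Y(s) and write it as one ratio of polynomials.

Y(s) = (-3*s^5 + 24)/(s^7 + 5*s^6 - 6*s^5)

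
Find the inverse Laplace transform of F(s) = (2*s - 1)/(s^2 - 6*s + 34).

exp(3*t)*sin(5*t) + 2*exp(3*t)*cos(5*t)

Complete the square in the denominator: s^2 - 6*s + 34 = (s - 3)^2 + 5^2.
Split the numerator to match: 2*s - 1 = 2·(s - 3) + 1·5.
Invert each term: 2·(s - 3)/((s - 3)^2 + 25) ↔ 2e^(3t)cos(5t); 1·5/((s - 3)^2 + 25) ↔ e^(3t)sin(5t).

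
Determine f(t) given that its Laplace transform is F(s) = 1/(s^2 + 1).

f(t) = sin(t)

Since L{sin(t)} = 1/(s^2 + 1), the inverse is sin(t).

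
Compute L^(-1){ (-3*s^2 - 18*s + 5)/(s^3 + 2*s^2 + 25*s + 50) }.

-2*sin(5*t) - 4*cos(5*t) + exp(-2*t)

Factor the denominator: s^3 + 2*s^2 + 25*s + 50 = (s + 2)*(s^2 + 25).
Partial fraction decomposition gives [1/(s + 2)] + [-4*s/(s^2 + 25)] + [-10/(s^2 + 25)].
Invert each term: 1/(s + 2) ↔ e^(-2t); -4·s/(s^2 + 25) ↔ -4cos(5t); -2·5/(s^2 + 25) ↔ -2sin(5t).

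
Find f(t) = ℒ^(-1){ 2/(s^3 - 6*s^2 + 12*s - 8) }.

Rewrite the denominator: s^3 - 6*s^2 + 12*s - 8 = (s - 2)^3.
The form in (s - 2) signals a first-shifting-theorem factor e^(2t).
Since L{t^2} = 2!/s^3 = 2/s^3, the inverse is t^2*e^(2*t).

f(t) = t^2*exp(2*t)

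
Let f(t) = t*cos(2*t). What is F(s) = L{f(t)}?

L{cos(2t)} = s/(s^2 + 4).
Then apply L{t·g(t)} = -d/ds[G(s)] with G(s) = s/(s^2 + 4):
differentiating 1 time and applying the sign gives (s - 2)*(s + 2)/(s^2 + 4)^2.

F(s) = (s - 2)*(s + 2)/(s^2 + 4)^2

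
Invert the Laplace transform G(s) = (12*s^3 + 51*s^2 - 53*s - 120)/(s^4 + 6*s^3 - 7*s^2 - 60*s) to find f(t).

f(t) = 3*exp(3*t) + 2 + 5*exp(-4*t) + 2*exp(-5*t)

Factor the denominator: s^4 + 6*s^3 - 7*s^2 - 60*s = s*(s - 3)*(s + 4)*(s + 5).
Partial fraction decomposition gives [3/(s - 3)] + [2/s] + [2/(s + 5)] + [5/(s + 4)].
Invert each term: 3/(s - 3) ↔ 3e^(3t); 2/(s - 0) ↔ 2e^(0t); 2/(s + 5) ↔ 2e^(-5t); 5/(s + 4) ↔ 5e^(-4t).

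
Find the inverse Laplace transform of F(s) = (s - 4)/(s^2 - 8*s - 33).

exp(4*t)*cosh(7*t)

Rewrite the denominator: s^2 - 8*s - 33 = (s - 4)^2 - 49.
The form in (s - 4) signals a first-shifting-theorem factor e^(4t).
Since L{cosh(7t)} = s/(s^2 - 49), the inverse is e^(4*t)*cosh(7*t).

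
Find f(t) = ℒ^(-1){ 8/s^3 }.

f(t) = 4*t^2

Since L{t^2} = 2!/s^3 = 2/s^3, the inverse is t^2, scaled by 4.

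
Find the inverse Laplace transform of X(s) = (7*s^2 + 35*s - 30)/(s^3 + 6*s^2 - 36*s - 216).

-t*exp(-6*t) + 3*exp(6*t) + 4*exp(-6*t)

Factor the denominator: s^3 + 6*s^2 - 36*s - 216 = (s - 6)*(s + 6)^2.
Partial fraction decomposition gives [4/(s + 6)] + [-1/(s + 6)^2] + [3/(s - 6)].
Invert each term: 4/(s + 6) ↔ 4e^(-6t); -1/(s + 6)^2 ↔ -t·e^(-6t); 3/(s - 6) ↔ 3e^(6t).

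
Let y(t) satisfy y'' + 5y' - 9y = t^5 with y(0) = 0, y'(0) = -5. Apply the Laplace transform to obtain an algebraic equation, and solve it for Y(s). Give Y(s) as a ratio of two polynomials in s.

Y(s) = (-5*s^6 + 120)/(s^8 + 5*s^7 - 9*s^6)

Take the Laplace transform of both sides.
The derivative rules (L{y''} = s^2 Y - s·y(0) - y'(0) and L{y'} = sY - y(0), with y(0) = 0, y'(0) = -5) turn the left side into (s^2 + 5*s - 9)Y - (-5).
The right side is L{t^5} = 120/s^6.
So (s^2 + 5*s - 9)Y = 120/s^6 + (-5).
Isolate Y and clear denominators.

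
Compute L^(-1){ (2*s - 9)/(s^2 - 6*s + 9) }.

-3*t*exp(3*t) + 2*exp(3*t)

Factor the denominator: s^2 - 6*s + 9 = (s - 3)^2.
Partial fraction decomposition gives [2/(s - 3)] + [-3/(s - 3)^2].
Invert each term: 2/(s - 3) ↔ 2e^(3t); -3/(s - 3)^2 ↔ -3t·e^(3t).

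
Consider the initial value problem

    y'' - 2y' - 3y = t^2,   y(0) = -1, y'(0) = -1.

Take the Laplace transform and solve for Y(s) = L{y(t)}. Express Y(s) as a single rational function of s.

Y(s) = (-s^3 + 2*s^2 - 2*s + 2)/(s^4 - 3*s^3)

Take the Laplace transform of both sides.
The derivative rules (L{y''} = s^2 Y - s·y(0) - y'(0) and L{y'} = sY - y(0), with y(0) = -1, y'(0) = -1) turn the left side into (s^2 - 2*s - 3)Y - (-s + 1).
The right side is L{t^2} = 2/s^3.
So (s^2 - 2*s - 3)Y = 2/s^3 + (-s + 1).
Divide through and combine into a single rational function.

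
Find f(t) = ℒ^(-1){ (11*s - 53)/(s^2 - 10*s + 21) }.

Factor the denominator: s^2 - 10*s + 21 = (s - 7)*(s - 3).
Partial fraction decomposition gives [6/(s - 7)] + [5/(s - 3)].
Invert each term: 6/(s - 7) ↔ 6e^(7t); 5/(s - 3) ↔ 5e^(3t).

f(t) = 6*exp(7*t) + 5*exp(3*t)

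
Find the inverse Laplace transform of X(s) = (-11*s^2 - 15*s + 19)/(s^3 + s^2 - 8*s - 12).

Factor the denominator: s^3 + s^2 - 8*s - 12 = (s - 3)*(s + 2)^2.
Partial fraction decomposition gives [-6/(s + 2)] + [-1/(s + 2)^2] + [-5/(s - 3)].
Invert each term: -6/(s + 2) ↔ -6e^(-2t); -1/(s + 2)^2 ↔ -t·e^(-2t); -5/(s - 3) ↔ -5e^(3t).

-t*exp(-2*t) - 5*exp(3*t) - 6*exp(-2*t)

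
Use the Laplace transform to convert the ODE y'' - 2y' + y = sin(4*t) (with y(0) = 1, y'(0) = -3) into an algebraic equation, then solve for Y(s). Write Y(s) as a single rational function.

Apply the Laplace transform to the equation.
The derivative rules (L{y''} = s^2 Y - s·y(0) - y'(0) and L{y'} = sY - y(0), with y(0) = 1, y'(0) = -3) turn the left side into (s^2 - 2*s + 1)Y - (s - 5).
The right side is L{sin(4*t)} = 4/(s^2 + 16).
So (s^2 - 2*s + 1)Y = 4/(s^2 + 16) + (s - 5).
Divide through and combine into a single rational function.

Y(s) = (s^3 - 5*s^2 + 16*s - 76)/(s^4 - 2*s^3 + 17*s^2 - 32*s + 16)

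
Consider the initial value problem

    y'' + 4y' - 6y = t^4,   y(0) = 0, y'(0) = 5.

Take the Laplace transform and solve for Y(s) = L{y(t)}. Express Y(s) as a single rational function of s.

Y(s) = (5*s^5 + 24)/(s^7 + 4*s^6 - 6*s^5)

Take the Laplace transform of both sides.
The derivative rules (L{y''} = s^2 Y - s·y(0) - y'(0) and L{y'} = sY - y(0), with y(0) = 0, y'(0) = 5) turn the left side into (s^2 + 4*s - 6)Y - (5).
The right side is L{t^4} = 24/s^5.
So (s^2 + 4*s - 6)Y = 24/s^5 + (5).
Isolate Y and clear denominators.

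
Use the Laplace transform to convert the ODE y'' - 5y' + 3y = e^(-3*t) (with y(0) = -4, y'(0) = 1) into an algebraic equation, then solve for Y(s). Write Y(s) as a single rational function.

Take the Laplace transform of both sides.
The derivative rules (L{y''} = s^2 Y - s·y(0) - y'(0) and L{y'} = sY - y(0), with y(0) = -4, y'(0) = 1) turn the left side into (s^2 - 5*s + 3)Y - (-4*s + 21).
The right side is L{e^(-3*t)} = 1/(s + 3).
So (s^2 - 5*s + 3)Y = 1/(s + 3) + (-4*s + 21).
Solve for Y(s) and write it as one ratio of polynomials.

Y(s) = (-4*s^2 + 9*s + 64)/(s^3 - 2*s^2 - 12*s + 9)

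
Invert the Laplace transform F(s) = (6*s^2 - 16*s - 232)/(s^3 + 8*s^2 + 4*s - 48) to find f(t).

f(t) = -5*exp(2*t) + 6*exp(-4*t) + 5*exp(-6*t)

Factor the denominator: s^3 + 8*s^2 + 4*s - 48 = (s - 2)*(s + 4)*(s + 6).
Partial fraction decomposition gives [-5/(s - 2)] + [5/(s + 6)] + [6/(s + 4)].
Invert each term: -5/(s - 2) ↔ -5e^(2t); 5/(s + 6) ↔ 5e^(-6t); 6/(s + 4) ↔ 6e^(-4t).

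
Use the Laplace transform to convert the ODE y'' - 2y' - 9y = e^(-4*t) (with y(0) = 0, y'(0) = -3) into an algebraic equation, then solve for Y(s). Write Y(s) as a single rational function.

Y(s) = (-3*s - 11)/(s^3 + 2*s^2 - 17*s - 36)

Take the Laplace transform of both sides.
The derivative rules (L{y''} = s^2 Y - s·y(0) - y'(0) and L{y'} = sY - y(0), with y(0) = 0, y'(0) = -3) turn the left side into (s^2 - 2*s - 9)Y - (-3).
The right side is L{e^(-4*t)} = 1/(s + 4).
So (s^2 - 2*s - 9)Y = 1/(s + 4) + (-3).
Divide through and combine into a single rational function.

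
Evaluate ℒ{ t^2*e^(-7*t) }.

2/(s + 7)^3

L{e^(-7t)} = 1/(s + 7).
Then apply L{t^2·g(t)} = (-1)^2 d^2/ds^2[G(s)] with G(s) = 1/(s + 7):
differentiating 2 times and applying the sign gives 2/(s + 7)^3.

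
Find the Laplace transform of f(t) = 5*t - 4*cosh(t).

By linearity of the Laplace transform, transform each term separately.
(-4)·[L{cosh(t)} = s/(s^2 - 1)]; (5)·[L{t} = 1!/s^2 = 1/s^2].

-4*s/(s^2 - 1) + 5/s^2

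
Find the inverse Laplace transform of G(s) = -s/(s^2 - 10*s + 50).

Complete the square in the denominator: s^2 - 10*s + 50 = (s - 5)^2 + 5^2.
Split the numerator to match: -s = -1·(s - 5) - 1·5.
Invert each term: -1·(s - 5)/((s - 5)^2 + 25) ↔ -e^(5t)cos(5t); -1·5/((s - 5)^2 + 25) ↔ -e^(5t)sin(5t).

-exp(5*t)*sin(5*t) - exp(5*t)*cos(5*t)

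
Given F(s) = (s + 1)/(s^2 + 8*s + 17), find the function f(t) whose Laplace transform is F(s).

Complete the square in the denominator: s^2 + 8*s + 17 = (s + 4)^2 + 1^2.
Split the numerator to match: s + 1 = 1·(s + 4) - 3·1.
Invert each term: 1·(s + 4)/((s + 4)^2 + 1) ↔ e^(-4t)cos(t); -3·1/((s + 4)^2 + 1) ↔ -3e^(-4t)sin(t).

f(t) = -3*exp(-4*t)*sin(t) + exp(-4*t)*cos(t)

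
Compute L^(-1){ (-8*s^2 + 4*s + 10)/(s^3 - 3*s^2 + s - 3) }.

-5*exp(3*t) - 5*sin(t) - 3*cos(t)

Factor the denominator: s^3 - 3*s^2 + s - 3 = (s - 3)*(s^2 + 1).
Partial fraction decomposition gives [-5/(s - 3)] + [-3*s/(s^2 + 1)] + [-5/(s^2 + 1)].
Invert each term: -5/(s - 3) ↔ -5e^(3t); -3·s/(s^2 + 1) ↔ -3cos(t); -5·1/(s^2 + 1) ↔ -5sin(t).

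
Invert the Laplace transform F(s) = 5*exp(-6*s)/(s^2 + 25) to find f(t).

f(t) = Heaviside(t - 6)*(sin(5*t - 30))

The factor e^(-6s) signals a time shift by c = 6 (second shifting theorem).
L{sin(5t)} = 5/(s^2 + 25), so L^-1{5/(s^2 + 25)} = sin(5*t).
Hence the inverse is u(t - 6) times that function evaluated at t - 6.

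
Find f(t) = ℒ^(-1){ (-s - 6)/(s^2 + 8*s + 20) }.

Complete the square in the denominator: s^2 + 8*s + 20 = (s + 4)^2 + 2^2.
Split the numerator to match: -s - 6 = -1·(s + 4) - 1·2.
Invert each term: -1·(s + 4)/((s + 4)^2 + 4) ↔ -e^(-4t)cos(2t); -1·2/((s + 4)^2 + 4) ↔ -e^(-4t)sin(2t).

f(t) = -exp(-4*t)*sin(2*t) - exp(-4*t)*cos(2*t)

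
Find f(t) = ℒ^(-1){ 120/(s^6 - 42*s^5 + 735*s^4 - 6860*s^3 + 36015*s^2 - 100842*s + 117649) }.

Rewrite the denominator: s^6 - 42*s^5 + 735*s^4 - 6860*s^3 + 36015*s^2 - 100842*s + 117649 = (s - 7)^6.
The form in (s - 7) signals a first-shifting-theorem factor e^(7t).
Since L{t^5} = 5!/s^6 = 120/s^6, the inverse is t^5*exp(7*t).

f(t) = t^5*exp(7*t)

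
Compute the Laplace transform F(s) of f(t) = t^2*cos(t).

L{cos(t)} = s/(s^2 + 1).
Then apply L{t^2·g(t)} = (-1)^2 d^2/ds^2[G(s)] with G(s) = s/(s^2 + 1):
differentiating 2 times and applying the sign gives 2*s*(s^2 - 3)/(s^2 + 1)^3.

F(s) = 2*s*(s^2 - 3)/(s^2 + 1)^3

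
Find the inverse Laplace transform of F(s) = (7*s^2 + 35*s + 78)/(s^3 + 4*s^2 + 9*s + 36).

Factor the denominator: s^3 + 4*s^2 + 9*s + 36 = (s + 4)*(s^2 + 9).
Partial fraction decomposition gives [2/(s + 4)] + [5*s/(s^2 + 9)] + [15/(s^2 + 9)].
Invert each term: 2/(s + 4) ↔ 2e^(-4t); 5·s/(s^2 + 9) ↔ 5cos(3t); 5·3/(s^2 + 9) ↔ 5sin(3t).

5*sin(3*t) + 5*cos(3*t) + 2*exp(-4*t)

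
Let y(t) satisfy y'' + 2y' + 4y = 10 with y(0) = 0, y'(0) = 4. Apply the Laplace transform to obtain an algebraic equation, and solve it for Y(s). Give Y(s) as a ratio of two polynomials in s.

Apply the Laplace transform to the equation.
Using L{y''} = s^2 Y - s·y(0) - y'(0) and L{y'} = sY - y(0), with y(0) = 0, y'(0) = 4, the left side becomes (s^2 + 2*s + 4)Y - (4).
The right side is L{10} = 10/s.
So (s^2 + 2*s + 4)Y = 10/s + (4).
Isolate Y and clear denominators.

Y(s) = (4*s + 10)/(s^3 + 2*s^2 + 4*s)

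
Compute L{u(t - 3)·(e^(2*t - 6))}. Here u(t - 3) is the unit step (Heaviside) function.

exp(-3*s)/(s - 2)

By the second shifting theorem, L{u(t - c)·g(t - c)} = e^(-cs)·G(s) with c = 3 and G(s) = L{g(t)}.
L{e^(2t)} = 1/(s - 2).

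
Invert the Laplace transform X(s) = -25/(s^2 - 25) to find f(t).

Since L{sinh(5t)} = 5/(s^2 - 25), the inverse is sinh(5*t), scaled by -5.

f(t) = -5*sinh(5*t)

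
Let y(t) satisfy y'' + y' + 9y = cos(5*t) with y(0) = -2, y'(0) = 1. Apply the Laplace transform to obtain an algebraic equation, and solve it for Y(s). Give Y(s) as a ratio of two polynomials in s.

Y(s) = (-2*s^3 - s^2 - 49*s - 25)/(s^4 + s^3 + 34*s^2 + 25*s + 225)

Apply the Laplace transform to the equation.
Using L{y''} = s^2 Y - s·y(0) - y'(0) and L{y'} = sY - y(0), with y(0) = -2, y'(0) = 1, the left side becomes (s^2 + s + 9)Y - (-2*s - 1).
The right side is L{cos(5*t)} = s/(s^2 + 25).
So (s^2 + s + 9)Y = s/(s^2 + 25) + (-2*s - 1).
Isolate Y and clear denominators.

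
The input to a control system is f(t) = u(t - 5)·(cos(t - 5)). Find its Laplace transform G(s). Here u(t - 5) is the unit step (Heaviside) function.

G(s) = s*exp(-5*s)/(s^2 + 1)

By the second shifting theorem, L{u(t - c)·g(t - c)} = e^(-cs)·H(s) with c = 5 and H(s) = L{g(t)}.
L{cos(t)} = s/(s^2 + 1).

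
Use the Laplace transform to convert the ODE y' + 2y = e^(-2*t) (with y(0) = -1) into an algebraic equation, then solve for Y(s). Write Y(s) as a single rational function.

Y(s) = (-s - 1)/(s^2 + 4*s + 4)

Transform both sides with L{·}.
The derivative rules (L{y'} = sY - y(0) = sY - (-1)) turn the left side into (s + 2)Y - (-1).
The right side is L{e^(-2*t)} = 1/(s + 2).
So (s + 2)Y = 1/(s + 2) + (-1).
Isolate Y and clear denominators.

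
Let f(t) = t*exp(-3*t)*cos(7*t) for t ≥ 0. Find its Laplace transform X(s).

X(s) = (s - 4)*(s + 10)/(s^2 + 6*s + 58)^2

L{cos(7t)} = s/(s^2 + 49).
Multiplying by e^(-3t) shifts s → s + 3, so L{exp(-3*t)*cos(7*t)} = (s + 3)/((s + 3)^2 + 49).
Then apply L{t·g(t)} = -d/ds[G(s)] with G(s) = (s + 3)/((s + 3)^2 + 49):
differentiating 1 time and applying the sign gives (s - 4)*(s + 10)/(s^2 + 6*s + 58)^2.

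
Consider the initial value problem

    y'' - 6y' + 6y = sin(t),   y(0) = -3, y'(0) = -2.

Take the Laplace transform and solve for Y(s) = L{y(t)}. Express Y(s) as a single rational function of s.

Y(s) = (-3*s^3 + 16*s^2 - 3*s + 17)/(s^4 - 6*s^3 + 7*s^2 - 6*s + 6)

Take the Laplace transform of both sides.
Using L{y''} = s^2 Y - s·y(0) - y'(0) and L{y'} = sY - y(0), with y(0) = -3, y'(0) = -2, the left side becomes (s^2 - 6*s + 6)Y - (-3*s + 16).
The right side is L{sin(t)} = 1/(s^2 + 1).
So (s^2 - 6*s + 6)Y = 1/(s^2 + 1) + (-3*s + 16).
Solve for Y(s) and write it as one ratio of polynomials.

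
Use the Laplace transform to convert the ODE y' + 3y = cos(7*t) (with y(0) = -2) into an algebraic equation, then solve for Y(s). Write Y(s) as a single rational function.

Y(s) = (-2*s^2 + s - 98)/(s^3 + 3*s^2 + 49*s + 147)

Transform both sides with L{·}.
The derivative rules (L{y'} = sY - y(0) = sY - (-2)) turn the left side into (s + 3)Y - (-2).
The right side is L{cos(7*t)} = s/(s^2 + 49).
So (s + 3)Y = s/(s^2 + 49) + (-2).
Solve for Y(s) and write it as one ratio of polynomials.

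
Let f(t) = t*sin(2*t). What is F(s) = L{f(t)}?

L{sin(2t)} = 2/(s^2 + 4).
Then apply L{t·g(t)} = -d/ds[G(s)] with G(s) = 2/(s^2 + 4):
differentiating 1 time and applying the sign gives 4*s/(s^2 + 4)^2.

F(s) = 4*s/(s^2 + 4)^2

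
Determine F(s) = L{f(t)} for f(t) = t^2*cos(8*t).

L{cos(8t)} = s/(s^2 + 64).
Then apply L{t^2·g(t)} = (-1)^2 d^2/ds^2[G(s)] with G(s) = s/(s^2 + 64):
differentiating 2 times and applying the sign gives 2*s*(s^2 - 192)/(s^2 + 64)^3.

F(s) = 2*s*(s^2 - 192)/(s^2 + 64)^3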